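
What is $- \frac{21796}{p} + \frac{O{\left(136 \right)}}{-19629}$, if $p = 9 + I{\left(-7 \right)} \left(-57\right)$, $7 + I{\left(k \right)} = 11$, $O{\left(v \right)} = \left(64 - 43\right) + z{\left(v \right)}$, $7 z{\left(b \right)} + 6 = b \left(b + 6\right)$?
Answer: $\frac{142408361}{1432917} \approx 99.384$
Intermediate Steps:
$z{\left(b \right)} = - \frac{6}{7} + \frac{b \left(6 + b\right)}{7}$ ($z{\left(b \right)} = - \frac{6}{7} + \frac{b \left(b + 6\right)}{7} = - \frac{6}{7} + \frac{b \left(6 + b\right)}{7}$)
$O{\left(v \right)} = \frac{141}{7} + \frac{v^{2}}{7} + \frac{6 v}{7}$ ($O{\left(v \right)} = \left(64 - 43\right) + \left(- \frac{6}{7} + \frac{v^{2}}{7} + \frac{6 v}{7}\right) = 21 + \left(- \frac{6}{7} + \frac{v^{2}}{7} + \frac{6 v}{7}\right) = \frac{141}{7} + \frac{v^{2}}{7} + \frac{6 v}{7}$)
$I{\left(k \right)} = 4$ ($I{\left(k \right)} = -7 + 11 = 4$)
$p = -219$ ($p = 9 + 4 \left(-57\right) = 9 - 228 = -219$)
$- \frac{21796}{p} + \frac{O{\left(136 \right)}}{-19629} = - \frac{21796}{-219} + \frac{\frac{141}{7} + \frac{136^{2}}{7} + \frac{6}{7} \cdot 136}{-19629} = \left(-21796\right) \left(- \frac{1}{219}\right) + \left(\frac{141}{7} + \frac{1}{7} \cdot 18496 + \frac{816}{7}\right) \left(- \frac{1}{19629}\right) = \frac{21796}{219} + \left(\frac{141}{7} + \frac{18496}{7} + \frac{816}{7}\right) \left(- \frac{1}{19629}\right) = \frac{21796}{219} + 2779 \left(- \frac{1}{19629}\right) = \frac{21796}{219} - \frac{2779}{19629} = \frac{142408361}{1432917}$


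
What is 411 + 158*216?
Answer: 34539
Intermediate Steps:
411 + 158*216 = 411 + 34128 = 34539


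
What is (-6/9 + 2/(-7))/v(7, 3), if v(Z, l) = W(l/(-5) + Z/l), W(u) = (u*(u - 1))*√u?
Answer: -375*√390/13013 ≈ -0.56910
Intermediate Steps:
W(u) = u^(3/2)*(-1 + u) (W(u) = (u*(-1 + u))*√u = u^(3/2)*(-1 + u))
v(Z, l) = (-l/5 + Z/l)^(3/2)*(-1 - l/5 + Z/l) (v(Z, l) = (l/(-5) + Z/l)^(3/2)*(-1 + (l/(-5) + Z/l)) = (l*(-⅕) + Z/l)^(3/2)*(-1 + (l*(-⅕) + Z/l)) = (-l/5 + Z/l)^(3/2)*(-1 + (-l/5 + Z/l)) = (-l/5 + Z/l)^(3/2)*(-1 - l/5 + Z/l))
(-6/9 + 2/(-7))/v(7, 3) = (-6/9 + 2/(-7))/(((1/125)*√5*((-1*3² + 5*7)/3)^(3/2)*(5*7 - 1*3*(5 + 3))/3)) = (-6*⅑ + 2*(-⅐))/(((1/125)*√5*(⅓)*((-1*9 + 35)/3)^(3/2)*(35 - 1*3*8))) = (-⅔ - 2/7)/(((1/125)*√5*(⅓)*((-9 + 35)/3)^(3/2)*(35 - 24))) = -20*225*√390/7436/21 = -375*√390/13013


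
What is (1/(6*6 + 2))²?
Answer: 1/1444 ≈ 0.00069252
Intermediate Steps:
(1/(6*6 + 2))² = (1/(36 + 2))² = (1/38)² = 1/1444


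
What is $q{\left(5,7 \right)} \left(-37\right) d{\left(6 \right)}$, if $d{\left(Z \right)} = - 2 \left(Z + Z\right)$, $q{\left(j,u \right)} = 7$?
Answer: $6216$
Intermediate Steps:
$d{\left(Z \right)} = - 4 Z$ ($d{\left(Z \right)} = - 2 \cdot 2 Z = - 4 Z$)
$q{\left(5,7 \right)} \left(-37\right) d{\left(6 \right)} = 7 \left(-37\right) \left(\left(-4\right) 6\right) = \left(-259\right) \left(-24\right) = 6216$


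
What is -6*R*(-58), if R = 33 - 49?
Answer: -5568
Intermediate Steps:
R = -16
-6*R*(-58) = -6*(-16)*(-58) = 96*(-58) = -5568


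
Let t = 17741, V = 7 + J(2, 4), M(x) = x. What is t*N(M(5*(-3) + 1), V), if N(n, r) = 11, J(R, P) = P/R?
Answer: 195151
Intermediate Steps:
V = 9 (V = 7 + 4/2 = 7 + 4*(½) = 7 + 2 = 9)
t*N(M(5*(-3) + 1), V) = 17741*11 = 195151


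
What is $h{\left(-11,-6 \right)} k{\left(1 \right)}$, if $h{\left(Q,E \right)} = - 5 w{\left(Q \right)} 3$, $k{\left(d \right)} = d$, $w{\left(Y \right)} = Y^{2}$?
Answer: $-1815$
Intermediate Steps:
$h{\left(Q,E \right)} = - 15 Q^{2}$ ($h{\left(Q,E \right)} = - 5 Q^{2} \cdot 3 = - 15 Q^{2}$)
$h{\left(-11,-6 \right)} k{\left(1 \right)} = - 15 \left(-11\right)^{2} \cdot 1 = \left(-15\right) 121 \cdot 1 = \left(-1815\right) 1 = -1815$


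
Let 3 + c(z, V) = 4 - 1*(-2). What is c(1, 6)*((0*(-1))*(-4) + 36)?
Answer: 108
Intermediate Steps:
c(z, V) = 3 (c(z, V) = -3 + (4 - 1*(-2)) = -3 + (4 + 2) = -3 + 6 = 3)
c(1, 6)*((0*(-1))*(-4) + 36) = 3*((0*(-1))*(-4) + 36) = 3*(0*(-4) + 36) = 3*(0 + 36) = 3*36 = 108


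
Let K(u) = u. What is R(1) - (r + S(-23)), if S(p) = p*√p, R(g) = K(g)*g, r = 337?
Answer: -336 + 23*I*√23 ≈ -336.0 + 110.3*I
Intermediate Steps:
R(g) = g² (R(g) = g*g = g²)
S(p) = p^(3/2)
R(1) - (r + S(-23)) = 1² - (337 + (-23)^(3/2)) = 1 - (337 - 23*I*√23) = 1 + (-337 + 23*I*√23) = -336 + 23*I*√23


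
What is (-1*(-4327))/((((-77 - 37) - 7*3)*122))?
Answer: -4327/16470 ≈ -0.26272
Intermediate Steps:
(-1*(-4327))/((((-77 - 37) - 7*3)*122)) = 4327/(((-114 - 21)*122)) = 4327/((-135*122)) = 4327/(-16470) = 4327*(-1/16470) = -4327/16470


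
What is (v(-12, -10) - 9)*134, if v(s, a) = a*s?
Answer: 14874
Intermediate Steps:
(v(-12, -10) - 9)*134 = (-10*(-12) - 9)*134 = (120 - 9)*134 = 111*134 = 14874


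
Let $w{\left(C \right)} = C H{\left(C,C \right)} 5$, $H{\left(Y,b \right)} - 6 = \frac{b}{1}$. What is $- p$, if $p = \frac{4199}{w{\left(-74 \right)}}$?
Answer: $- \frac{247}{1480} \approx -0.16689$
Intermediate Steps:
$H{\left(Y,b \right)} = 6 + b$ ($H{\left(Y,b \right)} = 6 + \frac{b}{1} = 6 + b 1 = 6 + b$)
$w{\left(C \right)} = 5 C \left(6 + C\right)$ ($w{\left(C \right)} = C \left(6 + C\right) 5 = 5 C \left(6 + C\right)$)
$p = \frac{247}{1480}$ ($p = \frac{4199}{5 \left(-74\right) \left(6 - 74\right)} = \frac{4199}{5 \left(-74\right) \left(-68\right)} = \frac{4199}{25160} = 4199 \cdot \frac{1}{25160} = \frac{247}{1480} \approx 0.16689$)
$- p = \left(-1\right) \frac{247}{1480} = - \frac{247}{1480}$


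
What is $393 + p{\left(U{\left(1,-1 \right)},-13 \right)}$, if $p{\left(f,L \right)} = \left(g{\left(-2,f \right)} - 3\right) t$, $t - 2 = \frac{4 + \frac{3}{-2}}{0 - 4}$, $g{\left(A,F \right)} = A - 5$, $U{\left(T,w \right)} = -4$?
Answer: $\frac{1517}{4} \approx 379.25$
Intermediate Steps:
$g{\left(A,F \right)} = -5 + A$
$t = \frac{11}{8}$ ($t = 2 + \frac{4 + \frac{3}{-2}}{0 - 4} = 2 + \frac{4 + 3 \left(- \frac{1}{2}\right)}{-4} = 2 + \left(4 - \frac{3}{2}\right) \left(- \frac{1}{4}\right) = 2 + \frac{5}{2} \left(- \frac{1}{4}\right) = 2 - \frac{5}{8} = \frac{11}{8} \approx 1.375$)
$p{\left(f,L \right)} = - \frac{55}{4}$ ($p{\left(f,L \right)} = \left(\left(-5 - 2\right) - 3\right) \frac{11}{8} = \left(-7 - 3\right) \frac{11}{8} = \left(-10\right) \frac{11}{8} = - \frac{55}{4}$)
$393 + p{\left(U{\left(1,-1 \right)},-13 \right)} = 393 - \frac{55}{4} = \frac{1517}{4}$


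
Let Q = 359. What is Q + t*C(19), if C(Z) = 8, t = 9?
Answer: 431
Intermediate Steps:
Q + t*C(19) = 359 + 9*8 = 359 + 72 = 431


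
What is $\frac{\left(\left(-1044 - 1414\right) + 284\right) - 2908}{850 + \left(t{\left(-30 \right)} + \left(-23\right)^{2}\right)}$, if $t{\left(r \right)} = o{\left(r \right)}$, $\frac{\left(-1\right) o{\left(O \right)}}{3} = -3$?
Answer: $- \frac{2541}{694} \approx -3.6614$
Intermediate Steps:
$o{\left(O \right)} = 9$ ($o{\left(O \right)} = \left(-3\right) \left(-3\right) = 9$)
$t{\left(r \right)} = 9$
$\frac{\left(\left(-1044 - 1414\right) + 284\right) - 2908}{850 + \left(t{\left(-30 \right)} + \left(-23\right)^{2}\right)} = \frac{\left(\left(-1044 - 1414\right) + 284\right) - 2908}{850 + \left(9 + \left(-23\right)^{2}\right)} = \frac{\left(\left(-1044 - 1414\right) + 284\right) - 2908}{850 + \left(9 + 529\right)} = \frac{\left(\left(-1044 - 1414\right) + 284\right) - 2908}{850 + 538} = \frac{\left(-2458 + 284\right) - 2908}{1388} = \left(-2174 - 2908\right) \frac{1}{1388} = \left(-5082\right) \frac{1}{1388} = - \frac{2541}{694}$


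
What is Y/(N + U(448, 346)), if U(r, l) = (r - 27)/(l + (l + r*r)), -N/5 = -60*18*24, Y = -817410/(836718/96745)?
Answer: -2654410371884700/3639851878594513 ≈ -0.72926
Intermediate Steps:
Y = -13180055075/139453 (Y = -817410/(836718*(1/96745)) = -817410/836718/96745 = -817410*96745/836718 = -13180055075/139453 ≈ -94513.)
N = 129600 (N = -5*(-60*18)*24 = -(-5400)*24 = -5*(-25920) = 129600)
U(r, l) = (-27 + r)/(r**2 + 2*l) (U(r, l) = (-27 + r)/(l + (l + r**2)) = (-27 + r)/(r**2 + 2*l))
Y/(N + U(448, 346)) = -13180055075/(139453*(129600 + (-27 + 448)/(448**2 + 2*346))) = -13180055075/(139453*(129600 + 421/(200704 + 692))) = -13180055075/(139453*(129600 + 421/201396)) = -13180055075/(139453*26100922021/201396) = -13180055075/139453*201396/26100922021 = -2654410371884700/3639851878594513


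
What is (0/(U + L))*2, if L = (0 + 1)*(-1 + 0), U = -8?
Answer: 0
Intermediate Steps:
L = -1 (L = 1*(-1) = -1)
(0/(U + L))*2 = (0/(-8 - 1))*2 = (0/(-9))*2 = -⅑*0*2 = 0*2 = 0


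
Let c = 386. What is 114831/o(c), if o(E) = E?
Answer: 114831/386 ≈ 297.49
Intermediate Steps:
114831/o(c) = 114831/386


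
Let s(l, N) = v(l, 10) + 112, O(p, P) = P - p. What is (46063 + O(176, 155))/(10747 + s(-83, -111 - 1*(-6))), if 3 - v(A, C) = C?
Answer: 23021/5426 ≈ 4.2427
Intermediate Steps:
v(A, C) = 3 - C
s(l, N) = 105 (s(l, N) = (3 - 1*10) + 112 = (3 - 10) + 112 = -7 + 112 = 105)
(46063 + O(176, 155))/(10747 + s(-83, -111 - 1*(-6))) = (46063 + (155 - 1*176))/(10747 + 105) = (46063 + (155 - 176))/10852 = (46063 - 21)*(1/10852) = 46042*(1/10852) = 23021/5426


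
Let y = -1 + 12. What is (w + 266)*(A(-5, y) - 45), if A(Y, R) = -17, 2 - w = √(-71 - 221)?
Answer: -16616 + 124*I*√73 ≈ -16616.0 + 1059.5*I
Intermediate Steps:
y = 11
w = 2 - 2*I*√73 (w = 2 - √(-71 - 221) = 2 - √(-292) = 2 - 2*I*√73 ≈ 2.0 - 17.088*I)
(w + 266)*(A(-5, y) - 45) = ((2 - 2*I*√73) + 266)*(-17 - 45) = (268 - 2*I*√73)*(-62) = -16616 + 124*I*√73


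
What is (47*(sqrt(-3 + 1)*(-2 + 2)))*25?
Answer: 0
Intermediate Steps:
(47*(sqrt(-3 + 1)*(-2 + 2)))*25 = (47*(sqrt(-2)*0))*25 = (47*((I*sqrt(2))*0))*25 = (47*0)*25 = 0*25 = 0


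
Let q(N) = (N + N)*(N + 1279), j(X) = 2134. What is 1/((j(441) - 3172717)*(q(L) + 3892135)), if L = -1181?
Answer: -1/11606423194197 ≈ -8.6159e-14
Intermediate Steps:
q(N) = 2*N*(1279 + N) (q(N) = (2*N)*(1279 + N) = 2*N*(1279 + N))
1/((j(441) - 3172717)*(q(L) + 3892135)) = 1/((2134 - 3172717)*(2*(-1181)*(1279 - 1181) + 3892135)) = 1/(-3170583*(2*(-1181)*98 + 3892135)) = 1/(-3170583*(-231476 + 3892135)) = 1/(-3170583*3660659) = 1/(-11606423194197) = -1/11606423194197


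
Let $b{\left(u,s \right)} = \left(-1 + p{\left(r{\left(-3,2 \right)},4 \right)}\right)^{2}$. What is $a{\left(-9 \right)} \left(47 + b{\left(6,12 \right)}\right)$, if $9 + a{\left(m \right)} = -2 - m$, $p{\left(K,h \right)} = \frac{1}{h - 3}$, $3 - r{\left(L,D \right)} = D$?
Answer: $-94$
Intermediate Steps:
$r{\left(L,D \right)} = 3 - D$
$p{\left(K,h \right)} = \frac{1}{-3 + h}$
$b{\left(u,s \right)} = 0$ ($b{\left(u,s \right)} = \left(-1 + \frac{1}{-3 + 4}\right)^{2} = \left(-1 + 1^{-1}\right)^{2} = \left(-1 + 1\right)^{2} = 0^{2} = 0$)
$a{\left(m \right)} = -11 - m$ ($a{\left(m \right)} = -9 - \left(2 + m\right) = -11 - m$)
$a{\left(-9 \right)} \left(47 + b{\left(6,12 \right)}\right) = \left(-11 - -9\right) \left(47 + 0\right) = \left(-11 + 9\right) 47 = \left(-2\right) 47 = -94$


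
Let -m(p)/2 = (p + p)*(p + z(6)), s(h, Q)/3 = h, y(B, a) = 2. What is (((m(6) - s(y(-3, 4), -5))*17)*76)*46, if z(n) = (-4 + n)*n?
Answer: -26031216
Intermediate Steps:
z(n) = n*(-4 + n)
s(h, Q) = 3*h
m(p) = -4*p*(12 + p) (m(p) = -2*(p + p)*(p + 6*(-4 + 6)) = -2*2*p*(p + 6*2) = -2*2*p*(p + 12) = -2*2*p*(12 + p) = -4*p*(12 + p))
(((m(6) - s(y(-3, 4), -5))*17)*76)*46 = (((-4*6*(12 + 6) - 3*2)*17)*76)*46 = (((-4*6*18 - 1*6)*17)*76)*46 = (((-432 - 6)*17)*76)*46 = (-438*17*76)*46 = -7446*76*46 = -565896*46 = -26031216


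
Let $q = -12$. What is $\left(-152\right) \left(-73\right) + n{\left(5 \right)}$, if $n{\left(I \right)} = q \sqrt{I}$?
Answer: $11096 - 12 \sqrt{5} \approx 11069.0$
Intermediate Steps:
$n{\left(I \right)} = - 12 \sqrt{I}$
$\left(-152\right) \left(-73\right) + n{\left(5 \right)} = \left(-152\right) \left(-73\right) - 12 \sqrt{5} = 11096 - 12 \sqrt{5}$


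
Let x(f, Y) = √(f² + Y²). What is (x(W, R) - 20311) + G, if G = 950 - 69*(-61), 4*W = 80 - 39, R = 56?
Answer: -15152 + √51857/4 ≈ -15095.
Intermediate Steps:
W = 41/4 (W = (80 - 39)/4 = (¼)*41 = 41/4 ≈ 10.250)
x(f, Y) = √(Y² + f²)
G = 5159 (G = 950 + 4209 = 5159)
(x(W, R) - 20311) + G = (√(56² + (41/4)²) - 20311) + 5159 = (√(3136 + 1681/16) - 20311) + 5159 = (√(51857/16) - 20311) + 5159 = (√51857/4 - 20311) + 5159 = (-20311 + √51857/4) + 5159 = -15152 + √51857/4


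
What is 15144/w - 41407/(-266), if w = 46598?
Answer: 966755845/6197534 ≈ 155.99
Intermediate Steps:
15144/w - 41407/(-266) = 15144/46598 - 41407/(-266) = 15144*(1/46598) - 41407*(-1/266) = 7572/23299 + 41407/266 = 966755845/6197534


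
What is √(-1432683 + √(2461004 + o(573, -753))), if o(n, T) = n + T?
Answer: √(-1432683 + 2*√615206) ≈ 1196.3*I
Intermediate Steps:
o(n, T) = T + n
√(-1432683 + √(2461004 + o(573, -753))) = √(-1432683 + √(2461004 + (-753 + 573))) = √(-1432683 + √(2461004 - 180)) = √(-1432683 + √2460824) = √(-1432683 + 2*√615206)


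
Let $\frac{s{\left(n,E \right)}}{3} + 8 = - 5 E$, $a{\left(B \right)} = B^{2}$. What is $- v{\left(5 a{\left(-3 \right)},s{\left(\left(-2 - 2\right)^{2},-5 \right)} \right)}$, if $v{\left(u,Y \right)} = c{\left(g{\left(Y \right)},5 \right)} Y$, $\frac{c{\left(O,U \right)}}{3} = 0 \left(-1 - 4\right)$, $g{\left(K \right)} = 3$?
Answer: $0$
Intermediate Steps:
$s{\left(n,E \right)} = -24 - 15 E$ ($s{\left(n,E \right)} = -24 + 3 \left(- 5 E\right) = -24 - 15 E$)
$c{\left(O,U \right)} = 0$ ($c{\left(O,U \right)} = 3 \cdot 0 \left(-1 - 4\right) = 3 \cdot 0 \left(-5\right) = 3 \cdot 0 = 0$)
$v{\left(u,Y \right)} = 0$ ($v{\left(u,Y \right)} = 0 Y = 0$)
$- v{\left(5 a{\left(-3 \right)},s{\left(\left(-2 - 2\right)^{2},-5 \right)} \right)} = \left(-1\right) 0 = 0$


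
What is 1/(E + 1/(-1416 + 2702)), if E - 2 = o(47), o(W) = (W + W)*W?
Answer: 1286/5684121 ≈ 0.00022624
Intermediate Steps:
o(W) = 2*W**2 (o(W) = (2*W)*W = 2*W**2)
E = 4420 (E = 2 + 2*47**2 = 2 + 2*2209 = 2 + 4418 = 4420)
1/(E + 1/(-1416 + 2702)) = 1/(4420 + 1/(-1416 + 2702)) = 1/(4420 + 1/1286) = 1/(5684121/1286) = 1286/5684121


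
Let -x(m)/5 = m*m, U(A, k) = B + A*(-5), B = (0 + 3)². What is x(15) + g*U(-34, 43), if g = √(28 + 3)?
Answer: -1125 + 179*√31 ≈ -128.37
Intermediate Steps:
B = 9 (B = 3² = 9)
U(A, k) = 9 - 5*A (U(A, k) = 9 + A*(-5) = 9 - 5*A)
x(m) = -5*m² (x(m) = -5*m*m = -5*m²)
g = √31 ≈ 5.5678
x(15) + g*U(-34, 43) = -5*15² + √31*(9 - 5*(-34)) = -5*225 + √31*(9 + 170) = -1125 + √31*179 = -1125 + 179*√31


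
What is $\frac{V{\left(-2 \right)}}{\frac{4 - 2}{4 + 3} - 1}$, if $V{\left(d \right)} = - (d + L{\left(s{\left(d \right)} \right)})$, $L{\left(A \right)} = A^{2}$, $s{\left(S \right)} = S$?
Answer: $\frac{14}{5} \approx 2.8$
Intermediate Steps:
$V{\left(d \right)} = - d - d^{2}$ ($V{\left(d \right)} = - (d + d^{2}) = - d - d^{2}$)
$\frac{V{\left(-2 \right)}}{\frac{4 - 2}{4 + 3} - 1} = \frac{\left(-2\right) \left(-1 - -2\right)}{\frac{4 - 2}{4 + 3} - 1} = \frac{\left(-2\right) \left(-1 + 2\right)}{\frac{2}{7} - 1} = \frac{\left(-2\right) 1}{2 \cdot \frac{1}{7} - 1} = \frac{1}{\frac{2}{7} - 1} \left(-2\right) = \frac{1}{- \frac{5}{7}} \left(-2\right) = \left(- \frac{7}{5}\right) \left(-2\right) = \frac{14}{5}$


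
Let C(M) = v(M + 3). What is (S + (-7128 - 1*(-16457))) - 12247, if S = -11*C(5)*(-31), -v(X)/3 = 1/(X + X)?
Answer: -47711/16 ≈ -2981.9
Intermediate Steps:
v(X) = -3/(2*X) (v(X) = -3/(X + X) = -3*1/(2*X) = -3/(2*X))
C(M) = -3/(2*(3 + M)) (C(M) = -3/(2*(M + 3)) = -3/(2*(3 + M)))
S = -1023/16 (S = -(-33)/(6 + 2*5)*(-31) = -(-33)/(6 + 10)*(-31) = -(-33)/16*(-31) = -11*(-3/16)*(-31) = (33/16)*(-31) = -1023/16 ≈ -63.938)
(S + (-7128 - 1*(-16457))) - 12247 = (-1023/16 + (-7128 - 1*(-16457))) - 12247 = (-1023/16 + (-7128 + 16457)) - 12247 = (-1023/16 + 9329) - 12247 = 148241/16 - 12247 = -47711/16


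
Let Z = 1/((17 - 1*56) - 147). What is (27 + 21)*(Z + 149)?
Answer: 221704/31 ≈ 7151.7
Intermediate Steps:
Z = -1/186 (Z = 1/((17 - 56) - 147) = 1/(-39 - 147) = 1/(-186) = -1/186 ≈ -0.0053763)
(27 + 21)*(Z + 149) = (27 + 21)*(-1/186 + 149) = 48*(27713/186) = 221704/31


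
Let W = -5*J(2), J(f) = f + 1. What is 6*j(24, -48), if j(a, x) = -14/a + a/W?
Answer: -131/10 ≈ -13.100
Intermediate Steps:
J(f) = 1 + f
W = -15 (W = -5*(1 + 2) = -5*3 = -15)
j(a, x) = -14/a - a/15 (j(a, x) = -14/a + a/(-15) = -14/a + a*(-1/15) = -14/a - a/15)
6*j(24, -48) = 6*(-14/24 - 1/15*24) = 6*(-14*1/24 - 8/5) = 6*(-7/12 - 8/5) = 6*(-131/60) = -131/10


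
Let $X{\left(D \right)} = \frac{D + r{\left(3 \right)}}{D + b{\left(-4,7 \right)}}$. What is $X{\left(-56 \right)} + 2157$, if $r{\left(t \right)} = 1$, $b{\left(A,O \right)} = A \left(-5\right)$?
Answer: $\frac{77707}{36} \approx 2158.5$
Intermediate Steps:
$b{\left(A,O \right)} = - 5 A$
$X{\left(D \right)} = \frac{1 + D}{20 + D}$ ($X{\left(D \right)} = \frac{D + 1}{D - -20} = \frac{1 + D}{D + 20} = \frac{1 + D}{20 + D}$)
$X{\left(-56 \right)} + 2157 = \frac{1 - 56}{20 - 56} + 2157 = \frac{1}{-36} \left(-55\right) + 2157 = \left(- \frac{1}{36}\right) \left(-55\right) + 2157 = \frac{55}{36} + 2157 = \frac{77707}{36}$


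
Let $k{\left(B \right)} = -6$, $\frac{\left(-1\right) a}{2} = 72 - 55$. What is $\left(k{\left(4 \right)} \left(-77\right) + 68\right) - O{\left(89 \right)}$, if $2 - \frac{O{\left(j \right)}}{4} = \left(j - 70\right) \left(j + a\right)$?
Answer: $4702$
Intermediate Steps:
$a = -34$ ($a = - 2 \left(72 - 55\right) = \left(-2\right) 17 = -34$)
$O{\left(j \right)} = 8 - 4 \left(-70 + j\right) \left(-34 + j\right)$ ($O{\left(j \right)} = 8 - 4 \left(j - 70\right) \left(j - 34\right) = 8 - 4 \left(-70 + j\right) \left(-34 + j\right)$)
$\left(k{\left(4 \right)} \left(-77\right) + 68\right) - O{\left(89 \right)} = \left(\left(-6\right) \left(-77\right) + 68\right) - \left(-9512 - 4 \cdot 89^{2} + 416 \cdot 89\right) = \left(462 + 68\right) - \left(-9512 - 31684 + 37024\right) = 530 - \left(-9512 - 31684 + 37024\right) = 530 - -4172 = 530 + 4172 = 4702$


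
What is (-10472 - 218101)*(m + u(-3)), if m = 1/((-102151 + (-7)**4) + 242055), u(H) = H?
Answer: 32527004574/47435 ≈ 6.8572e+5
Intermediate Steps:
m = 1/142305 (m = 1/((-102151 + 2401) + 242055) = 1/(-99750 + 242055) = 1/142305 ≈ 7.0272e-6)
(-10472 - 218101)*(m + u(-3)) = (-10472 - 218101)*(1/142305 - 3) = -228573*(-426914/142305) = 32527004574/47435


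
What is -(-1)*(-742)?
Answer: -742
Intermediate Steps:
-(-1)*(-742) = -1*742 = -742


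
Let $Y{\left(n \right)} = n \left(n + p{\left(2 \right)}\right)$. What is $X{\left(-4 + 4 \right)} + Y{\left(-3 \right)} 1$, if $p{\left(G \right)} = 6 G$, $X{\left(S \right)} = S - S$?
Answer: $-27$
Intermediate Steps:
$X{\left(S \right)} = 0$
$Y{\left(n \right)} = n \left(12 + n\right)$ ($Y{\left(n \right)} = n \left(n + 6 \cdot 2\right) = n \left(n + 12\right) = n \left(12 + n\right)$)
$X{\left(-4 + 4 \right)} + Y{\left(-3 \right)} 1 = 0 + - 3 \left(12 - 3\right) 1 = 0 + \left(-3\right) 9 \cdot 1 = 0 - 27 = -27$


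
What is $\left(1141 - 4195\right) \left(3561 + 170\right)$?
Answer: $-11394474$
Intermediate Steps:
$\left(1141 - 4195\right) \left(3561 + 170\right) = \left(-3054\right) 3731 = -11394474$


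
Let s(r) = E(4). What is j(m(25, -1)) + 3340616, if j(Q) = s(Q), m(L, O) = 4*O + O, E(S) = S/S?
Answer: 3340617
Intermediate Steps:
E(S) = 1
s(r) = 1
m(L, O) = 5*O
j(Q) = 1
j(m(25, -1)) + 3340616 = 1 + 3340616 = 3340617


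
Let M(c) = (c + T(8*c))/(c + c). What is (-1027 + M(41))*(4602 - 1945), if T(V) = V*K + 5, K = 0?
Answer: -111817188/41 ≈ -2.7272e+6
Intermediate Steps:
T(V) = 5 (T(V) = V*0 + 5 = 0 + 5 = 5)
M(c) = (5 + c)/(2*c) (M(c) = (c + 5)/(c + c) = (5 + c)/((2*c)) = (5 + c)*(1/(2*c)) = (5 + c)/(2*c))
(-1027 + M(41))*(4602 - 1945) = (-1027 + (1/2)*(5 + 41)/41)*(4602 - 1945) = (-1027 + (1/2)*(1/41)*46)*2657 = (-1027 + 23/41)*2657 = -42084/41*2657 = -111817188/41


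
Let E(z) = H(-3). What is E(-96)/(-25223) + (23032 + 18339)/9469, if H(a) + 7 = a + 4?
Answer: 1043557547/238836587 ≈ 4.3693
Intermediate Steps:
H(a) = -3 + a (H(a) = -7 + (a + 4) = -7 + (4 + a) = -3 + a)
E(z) = -6 (E(z) = -3 - 3 = -6)
E(-96)/(-25223) + (23032 + 18339)/9469 = -6/(-25223) + (23032 + 18339)/9469 = -6*(-1/25223) + 41371*(1/9469) = 6/25223 + 41371/9469 = 1043557547/238836587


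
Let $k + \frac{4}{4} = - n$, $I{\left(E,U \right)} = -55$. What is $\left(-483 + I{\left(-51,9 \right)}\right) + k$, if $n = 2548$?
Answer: $-3087$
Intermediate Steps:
$k = -2549$ ($k = -1 - 2548 = -2549$)
$\left(-483 + I{\left(-51,9 \right)}\right) + k = \left(-483 - 55\right) - 2549 = -538 - 2549 = -3087$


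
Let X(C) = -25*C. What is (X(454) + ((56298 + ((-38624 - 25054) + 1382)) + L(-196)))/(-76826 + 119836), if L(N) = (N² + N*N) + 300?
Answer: 29892/21505 ≈ 1.3900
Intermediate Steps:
L(N) = 300 + 2*N² (L(N) = (N² + N²) + 300 = 2*N² + 300 = 300 + 2*N²)
(X(454) + ((56298 + ((-38624 - 25054) + 1382)) + L(-196)))/(-76826 + 119836) = (-25*454 + ((56298 + ((-38624 - 25054) + 1382)) + (300 + 2*(-196)²)))/(-76826 + 119836) = (-11350 + ((56298 + (-63678 + 1382)) + (300 + 2*38416)))/43010 = (-11350 + ((56298 - 62296) + (300 + 76832)))*(1/43010) = (-11350 + (-5998 + 77132))*(1/43010) = (-11350 + 71134)*(1/43010) = 59784*(1/43010) = 29892/21505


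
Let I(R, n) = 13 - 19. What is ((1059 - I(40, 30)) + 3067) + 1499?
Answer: 5631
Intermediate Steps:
I(R, n) = -6
((1059 - I(40, 30)) + 3067) + 1499 = ((1059 - 1*(-6)) + 3067) + 1499 = ((1059 + 6) + 3067) + 1499 = (1065 + 3067) + 1499 = 4132 + 1499 = 5631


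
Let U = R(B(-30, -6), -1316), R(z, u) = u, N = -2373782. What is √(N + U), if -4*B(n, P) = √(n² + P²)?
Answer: I*√2375098 ≈ 1541.1*I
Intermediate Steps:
B(n, P) = -√(P² + n²)/4 (B(n, P) = -√(n² + P²)/4 = -√(P² + n²)/4)
U = -1316
√(N + U) = √(-2373782 - 1316) = √(-2375098) = I*√2375098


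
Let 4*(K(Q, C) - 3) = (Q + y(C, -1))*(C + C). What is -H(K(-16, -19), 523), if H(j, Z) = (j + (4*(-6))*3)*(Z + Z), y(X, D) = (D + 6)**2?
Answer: 161607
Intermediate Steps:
y(X, D) = (6 + D)**2
K(Q, C) = 3 + C*(25 + Q)/2 (K(Q, C) = 3 + ((Q + (6 - 1)**2)*(C + C))/4 = 3 + ((Q + 5**2)*(2*C))/4 = 3 + ((Q + 25)*(2*C))/4 = 3 + ((25 + Q)*(2*C))/4 = 3 + (2*C*(25 + Q))/4 = 3 + C*(25 + Q)/2)
H(j, Z) = 2*Z*(-72 + j) (H(j, Z) = (j - 24*3)*(2*Z) = (j - 72)*(2*Z) = (-72 + j)*(2*Z) = 2*Z*(-72 + j))
-H(K(-16, -19), 523) = -2*523*(-72 + (3 + (25/2)*(-19) + (1/2)*(-19)*(-16))) = -2*523*(-72 + (3 - 475/2 + 152)) = -2*523*(-72 - 165/2) = -2*523*(-309)/2 = -1*(-161607) = 161607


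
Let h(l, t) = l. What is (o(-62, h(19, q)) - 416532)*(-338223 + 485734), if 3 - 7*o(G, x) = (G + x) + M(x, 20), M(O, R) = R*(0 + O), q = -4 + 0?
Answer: -61450090234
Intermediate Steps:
q = -4
M(O, R) = O*R (M(O, R) = R*O = O*R)
o(G, x) = 3/7 - 3*x - G/7 (o(G, x) = 3/7 - ((G + x) + x*20)/7 = 3/7 - ((G + x) + 20*x)/7 = 3/7 - (G + 21*x)/7 = 3/7 + (-3*x - G/7) = 3/7 - 3*x - G/7)
(o(-62, h(19, q)) - 416532)*(-338223 + 485734) = ((3/7 - 3*19 - 1/7*(-62)) - 416532)*(-338223 + 485734) = ((3/7 - 57 + 62/7) - 416532)*147511 = (-334/7 - 416532)*147511 = -2916058/7*147511 = -61450090234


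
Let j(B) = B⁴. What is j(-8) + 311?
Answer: 4407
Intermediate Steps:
j(-8) + 311 = (-8)⁴ + 311 = 4096 + 311 = 4407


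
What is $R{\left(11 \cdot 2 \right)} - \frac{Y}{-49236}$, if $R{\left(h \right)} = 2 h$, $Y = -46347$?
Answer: $\frac{706679}{16412} \approx 43.059$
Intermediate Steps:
$R{\left(11 \cdot 2 \right)} - \frac{Y}{-49236} = 2 \cdot 11 \cdot 2 - - \frac{46347}{-49236} = 2 \cdot 22 - \left(-46347\right) \left(- \frac{1}{49236}\right) = 44 - \frac{15449}{16412} = \frac{706679}{16412}$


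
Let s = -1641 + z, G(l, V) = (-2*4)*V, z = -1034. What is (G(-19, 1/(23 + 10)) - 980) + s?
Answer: -120623/33 ≈ -3655.2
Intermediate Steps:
G(l, V) = -8*V
s = -2675 (s = -1641 - 1034 = -2675)
(G(-19, 1/(23 + 10)) - 980) + s = (-8/(23 + 10) - 980) - 2675 = (-8/33 - 980) - 2675 = -32348/33 - 2675 = -120623/33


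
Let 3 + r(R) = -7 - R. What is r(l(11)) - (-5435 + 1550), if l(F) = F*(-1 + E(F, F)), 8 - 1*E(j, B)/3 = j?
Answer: 3985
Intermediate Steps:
E(j, B) = 24 - 3*j
l(F) = F*(23 - 3*F) (l(F) = F*(-1 + (24 - 3*F)) = F*(23 - 3*F))
r(R) = -10 - R (r(R) = -3 + (-7 - R) = -10 - R)
r(l(11)) - (-5435 + 1550) = (-10 - 11*(23 - 3*11)) - (-5435 + 1550) = (-10 - 11*(23 - 33)) - 1*(-3885) = (-10 - 11*(-10)) + 3885 = (-10 - 1*(-110)) + 3885 = (-10 + 110) + 3885 = 100 + 3885 = 3985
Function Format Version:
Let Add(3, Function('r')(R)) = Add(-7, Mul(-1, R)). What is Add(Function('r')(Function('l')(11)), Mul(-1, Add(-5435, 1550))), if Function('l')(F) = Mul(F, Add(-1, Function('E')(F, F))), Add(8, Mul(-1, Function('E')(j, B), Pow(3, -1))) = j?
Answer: 3985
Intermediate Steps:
Function('E')(j, B) = Add(24, Mul(-3, j))
Function('l')(F) = Mul(F, Add(23, Mul(-3, F))) (Function('l')(F) = Mul(F, Add(-1, Add(24, Mul(-3, F)))) = Mul(F, Add(23, Mul(-3, F))))
Function('r')(R) = Add(-10, Mul(-1, R)) (Function('r')(R) = Add(-3, Add(-7, Mul(-1, R))) = Add(-10, Mul(-1, R)))
Add(Function('r')(Function('l')(11)), Mul(-1, Add(-5435, 1550))) = Add(Add(-10, Mul(-1, Mul(11, Add(23, Mul(-3, 11))))), Mul(-1, Add(-5435, 1550))) = Add(Add(-10, Mul(-1, Mul(11, Add(23, -33)))), Mul(-1, -3885)) = Add(Add(-10, Mul(-1, Mul(11, -10))), 3885) = Add(Add(-10, Mul(-1, -110)), 3885) = Add(Add(-10, 110), 3885) = Add(100, 3885) = 3985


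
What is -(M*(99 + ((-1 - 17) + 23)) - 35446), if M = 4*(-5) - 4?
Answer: 37942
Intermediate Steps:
M = -24 (M = -20 - 4 = -24)
-(M*(99 + ((-1 - 17) + 23)) - 35446) = -(-24*(99 + ((-1 - 17) + 23)) - 35446) = -(-24*(99 + (-18 + 23)) - 35446) = -(-24*(99 + 5) - 35446) = -(-24*104 - 35446) = -(-2496 - 35446) = -1*(-37942) = 37942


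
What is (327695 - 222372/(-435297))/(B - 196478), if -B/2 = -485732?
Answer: 47548290929/112449693614 ≈ 0.42284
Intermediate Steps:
B = 971464 (B = -2*(-485732) = 971464)
(327695 - 222372/(-435297))/(B - 196478) = (327695 - 222372/(-435297))/(971464 - 196478) = (327695 - 222372*(-1/435297))/774986 = (327695 + 74124/145099)*(1/774986) = (47548290929/145099)*(1/774986) = 47548290929/112449693614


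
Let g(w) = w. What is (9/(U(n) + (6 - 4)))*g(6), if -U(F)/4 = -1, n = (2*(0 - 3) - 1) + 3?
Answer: 9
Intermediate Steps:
n = -4 (n = (2*(-3) - 1) + 3 = (-6 - 1) + 3 = -7 + 3 = -4)
U(F) = 4 (U(F) = -4*(-1) = 4)
(9/(U(n) + (6 - 4)))*g(6) = (9/(4 + (6 - 4)))*6 = (9/(4 + 2))*6 = (9/6)*6 = ((1/6)*9)*6 = (3/2)*6 = 9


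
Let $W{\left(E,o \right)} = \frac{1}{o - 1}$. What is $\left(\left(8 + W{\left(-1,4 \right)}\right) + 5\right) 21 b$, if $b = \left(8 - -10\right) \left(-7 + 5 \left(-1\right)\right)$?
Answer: $-60480$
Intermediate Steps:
$W{\left(E,o \right)} = \frac{1}{-1 + o}$
$b = -216$ ($b = \left(8 + 10\right) \left(-7 - 5\right) = 18 \left(-12\right) = -216$)
$\left(\left(8 + W{\left(-1,4 \right)}\right) + 5\right) 21 b = \left(\left(8 + \frac{1}{-1 + 4}\right) + 5\right) 21 \left(-216\right) = \left(\left(8 + \frac{1}{3}\right) + 5\right) 21 \left(-216\right) = \left(\frac{25}{3} + 5\right) 21 \left(-216\right) = \frac{40}{3} \cdot 21 \left(-216\right) = 280 \left(-216\right) = -60480$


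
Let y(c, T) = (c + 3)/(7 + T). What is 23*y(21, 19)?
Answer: 276/13 ≈ 21.231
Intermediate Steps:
y(c, T) = (3 + c)/(7 + T)
23*y(21, 19) = 23*((3 + 21)/(7 + 19)) = 23*(24/26) = 23*((1/26)*24) = 23*(12/13) = 276/13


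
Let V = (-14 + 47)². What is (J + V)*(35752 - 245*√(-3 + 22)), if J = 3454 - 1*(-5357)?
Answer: 353944800 - 2425500*√19 ≈ 3.4337e+8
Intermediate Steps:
J = 8811 (J = 3454 + 5357 = 8811)
V = 1089 (V = 33² = 1089)
(J + V)*(35752 - 245*√(-3 + 22)) = (8811 + 1089)*(35752 - 245*√(-3 + 22)) = 9900*(35752 - 245*√19) = 353944800 - 2425500*√19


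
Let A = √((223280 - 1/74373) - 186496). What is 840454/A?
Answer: 840454*√203464925582763/2735736431 ≈ 4382.1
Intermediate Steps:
A = √203464925582763/74373 (A = √((223280 - 1*1/74373) - 186496) = √((223280 - 1/74373) - 186496) = √(16606003439/74373 - 186496) = √(2735736431/74373) = √203464925582763/74373 ≈ 191.79)
840454/A = 840454/((√203464925582763/74373)) = 840454*(√203464925582763/2735736431) = 840454*√203464925582763/2735736431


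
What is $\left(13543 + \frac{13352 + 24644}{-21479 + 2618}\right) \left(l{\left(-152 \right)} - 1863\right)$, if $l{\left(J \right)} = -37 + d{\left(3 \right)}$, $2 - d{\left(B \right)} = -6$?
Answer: $- \frac{483210229084}{18861} \approx -2.562 \cdot 10^{7}$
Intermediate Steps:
$d{\left(B \right)} = 8$ ($d{\left(B \right)} = 2 - -6 = 2 + 6 = 8$)
$l{\left(J \right)} = -29$ ($l{\left(J \right)} = -37 + 8 = -29$)
$\left(13543 + \frac{13352 + 24644}{-21479 + 2618}\right) \left(l{\left(-152 \right)} - 1863\right) = \left(13543 + \frac{13352 + 24644}{-21479 + 2618}\right) \left(-29 - 1863\right) = \left(13543 + \frac{37996}{-18861}\right) \left(-29 - 1863\right) = \left(13543 + 37996 \left(- \frac{1}{18861}\right)\right) \left(-1892\right) = \left(13543 - \frac{37996}{18861}\right) \left(-1892\right) = \frac{255396527}{18861} \left(-1892\right) = - \frac{483210229084}{18861}$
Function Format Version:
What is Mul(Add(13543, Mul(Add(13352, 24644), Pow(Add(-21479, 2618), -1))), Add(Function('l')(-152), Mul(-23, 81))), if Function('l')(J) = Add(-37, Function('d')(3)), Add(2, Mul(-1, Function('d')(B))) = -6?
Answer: Rational(-483210229084, 18861) ≈ -2.5620e+7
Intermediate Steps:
Function('d')(B) = 8 (Function('d')(B) = Add(2, Mul(-1, -6)) = Add(2, 6) = 8)
Function('l')(J) = -29 (Function('l')(J) = Add(-37, 8) = -29)
Mul(Add(13543, Mul(Add(13352, 24644), Pow(Add(-21479, 2618), -1))), Add(Function('l')(-152), Mul(-23, 81))) = Mul(Add(13543, Mul(Add(13352, 24644), Pow(Add(-21479, 2618), -1))), Add(-29, Mul(-23, 81))) = Mul(Add(13543, Mul(37996, Pow(-18861, -1))), Add(-29, -1863)) = Mul(Add(13543, Mul(37996, Rational(-1, 18861))), -1892) = Mul(Add(13543, Rational(-37996, 18861)), -1892) = Mul(Rational(255396527, 18861), -1892) = Rational(-483210229084, 18861)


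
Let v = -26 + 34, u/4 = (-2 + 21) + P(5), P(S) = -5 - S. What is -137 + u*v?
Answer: 151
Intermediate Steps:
u = 36 (u = 4*((-2 + 21) + (-5 - 1*5)) = 4*(19 + (-5 - 5)) = 4*(19 - 10) = 4*9 = 36)
v = 8
-137 + u*v = -137 + 36*8 = -137 + 288 = 151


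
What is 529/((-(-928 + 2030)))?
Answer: -529/1102 ≈ -0.48004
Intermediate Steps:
529/((-(-928 + 2030))) = 529/((-1*1102)) = 529/(-1102) = 529*(-1/1102) = -529/1102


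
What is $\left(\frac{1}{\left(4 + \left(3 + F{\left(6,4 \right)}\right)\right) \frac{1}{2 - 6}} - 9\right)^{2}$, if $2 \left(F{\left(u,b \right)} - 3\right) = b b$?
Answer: $\frac{6889}{81} \approx 85.049$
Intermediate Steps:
$F{\left(u,b \right)} = 3 + \frac{b^{2}}{2}$ ($F{\left(u,b \right)} = 3 + \frac{b b}{2} = 3 + \frac{b^{2}}{2}$)
$\left(\frac{1}{\left(4 + \left(3 + F{\left(6,4 \right)}\right)\right) \frac{1}{2 - 6}} - 9\right)^{2} = \left(\frac{1}{\left(4 + \left(3 + \left(3 + \frac{4^{2}}{2}\right)\right)\right) \frac{1}{2 - 6}} - 9\right)^{2} = \left(\frac{1}{\left(4 + \left(3 + \left(3 + \frac{1}{2} \cdot 16\right)\right)\right) \frac{1}{-4}} - 9\right)^{2} = \left(\frac{1}{\left(4 + \left(3 + \left(3 + 8\right)\right)\right) \left(- \frac{1}{4}\right)} - 9\right)^{2} = \left(\frac{1}{\left(4 + \left(3 + 11\right)\right) \left(- \frac{1}{4}\right)} - 9\right)^{2} = \left(\frac{1}{\left(4 + 14\right) \left(- \frac{1}{4}\right)} - 9\right)^{2} = \left(\frac{1}{18 \left(- \frac{1}{4}\right)} - 9\right)^{2} = \left(\frac{1}{- \frac{9}{2}} - 9\right)^{2} = \left(- \frac{2}{9} - 9\right)^{2} = \left(- \frac{83}{9}\right)^{2} = \frac{6889}{81}$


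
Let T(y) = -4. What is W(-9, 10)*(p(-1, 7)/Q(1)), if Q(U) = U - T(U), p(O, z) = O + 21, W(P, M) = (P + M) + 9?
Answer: 40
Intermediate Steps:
W(P, M) = 9 + M + P (W(P, M) = (M + P) + 9 = 9 + M + P)
p(O, z) = 21 + O
Q(U) = 4 + U (Q(U) = U - 1*(-4) = U + 4 = 4 + U)
W(-9, 10)*(p(-1, 7)/Q(1)) = (9 + 10 - 9)*((21 - 1)/(4 + 1)) = 10*(20/5) = 10*(20*(1/5)) = 10*4 = 40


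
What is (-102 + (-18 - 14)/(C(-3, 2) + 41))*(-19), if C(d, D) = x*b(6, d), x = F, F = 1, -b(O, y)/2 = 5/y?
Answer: 13662/7 ≈ 1951.7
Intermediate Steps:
b(O, y) = -10/y
x = 1
C(d, D) = -10/d (C(d, D) = 1*(-10/d) = -10/d)
(-102 + (-18 - 14)/(C(-3, 2) + 41))*(-19) = (-102 + (-18 - 14)/(-10/(-3) + 41))*(-19) = (-102 - 32/(-10*(-⅓) + 41))*(-19) = (-102 - 32/(10/3 + 41))*(-19) = (-102 - 32/133/3)*(-19) = (-102 - 32*3/133)*(-19) = (-102 - 96/133)*(-19) = -13662/133*(-19) = 13662/7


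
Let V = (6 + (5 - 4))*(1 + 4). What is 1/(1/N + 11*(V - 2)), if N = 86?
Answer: 86/31219 ≈ 0.0027547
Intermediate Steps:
V = 35 (V = (6 + 1)*5 = 7*5 = 35)
1/(1/N + 11*(V - 2)) = 1/(1/86 + 11*(35 - 2)) = 1/(1/86 + 11*33) = 1/(1/86 + 363) = 1/(31219/86) = 86/31219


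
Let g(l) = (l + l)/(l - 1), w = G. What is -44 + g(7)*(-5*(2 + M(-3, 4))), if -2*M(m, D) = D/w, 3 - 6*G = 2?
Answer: 218/3 ≈ 72.667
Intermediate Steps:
G = ⅙ (G = ½ - ⅙*2 = ½ - ⅓ = ⅙ ≈ 0.16667)
w = ⅙ ≈ 0.16667
M(m, D) = -3*D (M(m, D) = -D/(2*⅙) = -D*6/2 = -3*D)
g(l) = 2*l/(-1 + l) (g(l) = (2*l)/(-1 + l) = 2*l/(-1 + l))
-44 + g(7)*(-5*(2 + M(-3, 4))) = -44 + (2*7/(-1 + 7))*(-5*(2 - 3*4)) = -44 + (2*7/6)*(-5*(2 - 12)) = -44 + (2*7*(⅙))*(-5*(-10)) = -44 + (7/3)*50 = -44 + 350/3 = 218/3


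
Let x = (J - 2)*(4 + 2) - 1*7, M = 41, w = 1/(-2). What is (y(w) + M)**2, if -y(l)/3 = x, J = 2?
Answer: 3844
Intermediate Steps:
w = -1/2 ≈ -0.50000
x = -7 (x = (2 - 2)*(4 + 2) - 1*7 = 0*6 - 7 = 0 - 7 = -7)
y(l) = 21 (y(l) = -3*(-7) = 21)
(y(w) + M)**2 = (21 + 41)**2 = 62**2 = 3844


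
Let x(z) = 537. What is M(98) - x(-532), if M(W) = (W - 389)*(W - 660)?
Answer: 163005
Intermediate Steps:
M(W) = (-660 + W)*(-389 + W) (M(W) = (-389 + W)*(-660 + W) = (-660 + W)*(-389 + W))
M(98) - x(-532) = (256740 + 98² - 1049*98) - 1*537 = (256740 + 9604 - 102802) - 537 = 163542 - 537 = 163005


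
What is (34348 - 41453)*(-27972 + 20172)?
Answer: 55419000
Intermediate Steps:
(34348 - 41453)*(-27972 + 20172) = -7105*(-7800) = 55419000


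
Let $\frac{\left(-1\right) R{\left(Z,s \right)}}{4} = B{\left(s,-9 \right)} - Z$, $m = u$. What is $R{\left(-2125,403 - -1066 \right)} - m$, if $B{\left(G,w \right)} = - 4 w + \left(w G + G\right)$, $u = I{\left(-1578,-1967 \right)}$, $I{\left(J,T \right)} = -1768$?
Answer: $40132$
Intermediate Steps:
$u = -1768$
$m = -1768$
$B{\left(G,w \right)} = G - 4 w + G w$ ($B{\left(G,w \right)} = - 4 w + \left(G w + G\right) = - 4 w + \left(G + G w\right) = G - 4 w + G w$)
$R{\left(Z,s \right)} = -144 + 4 Z + 32 s$ ($R{\left(Z,s \right)} = - 4 \left(\left(s - -36 + s \left(-9\right)\right) - Z\right) = - 4 \left(\left(s + 36 - 9 s\right) - Z\right) = - 4 \left(\left(36 - 8 s\right) - Z\right) = - 4 \left(36 - Z - 8 s\right) = -144 + 4 Z + 32 s$)
$R{\left(-2125,403 - -1066 \right)} - m = \left(-144 + 4 \left(-2125\right) + 32 \left(403 - -1066\right)\right) - -1768 = \left(-144 - 8500 + 32 \left(403 + 1066\right)\right) + 1768 = \left(-144 - 8500 + 32 \cdot 1469\right) + 1768 = \left(-144 - 8500 + 47008\right) + 1768 = 38364 + 1768 = 40132$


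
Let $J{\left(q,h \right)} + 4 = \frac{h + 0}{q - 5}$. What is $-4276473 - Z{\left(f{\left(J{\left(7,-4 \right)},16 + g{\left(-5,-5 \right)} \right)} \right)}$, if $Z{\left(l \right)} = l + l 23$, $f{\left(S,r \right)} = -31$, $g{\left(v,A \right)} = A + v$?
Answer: $-4275729$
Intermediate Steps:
$J{\left(q,h \right)} = -4 + \frac{h}{-5 + q}$ ($J{\left(q,h \right)} = -4 + \frac{h + 0}{q - 5} = -4 + \frac{h}{-5 + q}$)
$Z{\left(l \right)} = 24 l$ ($Z{\left(l \right)} = l + 23 l = 24 l$)
$-4276473 - Z{\left(f{\left(J{\left(7,-4 \right)},16 + g{\left(-5,-5 \right)} \right)} \right)} = -4276473 - 24 \left(-31\right) = -4276473 - -744 = -4276473 + 744 = -4275729$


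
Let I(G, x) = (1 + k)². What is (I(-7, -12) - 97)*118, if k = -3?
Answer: -10974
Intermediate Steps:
I(G, x) = 4 (I(G, x) = (1 - 3)² = (-2)² = 4)
(I(-7, -12) - 97)*118 = (4 - 97)*118 = -93*118 = -10974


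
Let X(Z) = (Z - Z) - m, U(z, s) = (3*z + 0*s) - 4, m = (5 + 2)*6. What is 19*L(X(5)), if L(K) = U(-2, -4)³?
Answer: -19000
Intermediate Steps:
m = 42 (m = 7*6 = 42)
U(z, s) = -4 + 3*z (U(z, s) = (3*z + 0) - 4 = 3*z - 4 = -4 + 3*z)
X(Z) = -42 (X(Z) = (Z - Z) - 1*42 = 0 - 42 = -42)
L(K) = -1000 (L(K) = (-4 + 3*(-2))³ = (-4 - 6)³ = (-10)³ = -1000)
19*L(X(5)) = 19*(-1000) = -19000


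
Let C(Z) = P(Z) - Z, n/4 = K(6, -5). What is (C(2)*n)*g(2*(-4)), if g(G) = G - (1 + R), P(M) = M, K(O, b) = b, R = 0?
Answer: 0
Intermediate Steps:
n = -20 (n = 4*(-5) = -20)
C(Z) = 0 (C(Z) = Z - Z = 0)
g(G) = -1 + G (g(G) = G - (1 + 0) = G - 1*1 = G - 1 = -1 + G)
(C(2)*n)*g(2*(-4)) = (0*(-20))*(-1 + 2*(-4)) = 0*(-1 - 8) = 0*(-9) = 0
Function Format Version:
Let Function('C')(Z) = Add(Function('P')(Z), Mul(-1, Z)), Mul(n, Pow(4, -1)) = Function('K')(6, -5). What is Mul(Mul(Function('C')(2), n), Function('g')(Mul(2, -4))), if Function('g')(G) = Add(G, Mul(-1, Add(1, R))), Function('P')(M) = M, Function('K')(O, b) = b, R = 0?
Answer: 0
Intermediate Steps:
n = -20 (n = Mul(4, -5) = -20)
Function('C')(Z) = 0 (Function('C')(Z) = Add(Z, Mul(-1, Z)) = 0)
Function('g')(G) = Add(-1, G) (Function('g')(G) = Add(G, Mul(-1, Add(1, 0))) = Add(G, Mul(-1, 1)) = Add(G, -1) = Add(-1, G))
Mul(Mul(Function('C')(2), n), Function('g')(Mul(2, -4))) = Mul(Mul(0, -20), Add(-1, Mul(2, -4))) = Mul(0, Add(-1, -8)) = Mul(0, -9) = 0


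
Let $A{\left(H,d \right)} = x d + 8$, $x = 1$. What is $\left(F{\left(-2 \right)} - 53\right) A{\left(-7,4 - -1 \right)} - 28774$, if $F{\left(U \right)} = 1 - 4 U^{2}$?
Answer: $-29658$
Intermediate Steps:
$A{\left(H,d \right)} = 8 + d$ ($A{\left(H,d \right)} = 1 d + 8 = d + 8 = 8 + d$)
$F{\left(U \right)} = 1 - 4 U^{2}$
$\left(F{\left(-2 \right)} - 53\right) A{\left(-7,4 - -1 \right)} - 28774 = \left(\left(1 - 4 \left(-2\right)^{2}\right) - 53\right) \left(8 + \left(4 - -1\right)\right) - 28774 = \left(\left(1 - 16\right) - 53\right) \left(8 + \left(4 + 1\right)\right) - 28774 = \left(\left(1 - 16\right) - 53\right) \left(8 + 5\right) - 28774 = \left(-15 - 53\right) 13 - 28774 = \left(-68\right) 13 - 28774 = -884 - 28774 = -29658$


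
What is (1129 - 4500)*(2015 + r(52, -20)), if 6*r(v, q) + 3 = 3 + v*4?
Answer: -20728279/3 ≈ -6.9094e+6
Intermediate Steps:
r(v, q) = 2*v/3 (r(v, q) = -½ + (3 + v*4)/6 = -½ + (3 + 4*v)/6 = -½ + (½ + 2*v/3) = 2*v/3)
(1129 - 4500)*(2015 + r(52, -20)) = (1129 - 4500)*(2015 + (⅔)*52) = -3371*(2015 + 104/3) = -3371*6149/3 = -20728279/3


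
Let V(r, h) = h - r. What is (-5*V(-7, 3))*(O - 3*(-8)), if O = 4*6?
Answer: -2400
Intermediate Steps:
O = 24
(-5*V(-7, 3))*(O - 3*(-8)) = (-5*(3 - 1*(-7)))*(24 - 3*(-8)) = (-5*(3 + 7))*(24 - 1*(-24)) = (-5*10)*(24 + 24) = -50*48 = -2400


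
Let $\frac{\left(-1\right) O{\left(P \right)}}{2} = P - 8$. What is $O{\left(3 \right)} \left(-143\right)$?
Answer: $-1430$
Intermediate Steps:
$O{\left(P \right)} = 16 - 2 P$ ($O{\left(P \right)} = - 2 \left(P - 8\right) = - 2 \left(-8 + P\right) = 16 - 2 P$)
$O{\left(3 \right)} \left(-143\right) = \left(16 - 6\right) \left(-143\right) = 10 \left(-143\right) = -1430$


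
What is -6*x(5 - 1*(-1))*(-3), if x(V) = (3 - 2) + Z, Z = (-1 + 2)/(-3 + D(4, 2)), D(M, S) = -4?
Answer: 108/7 ≈ 15.429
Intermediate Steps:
Z = -1/7 (Z = (-1 + 2)/(-3 - 4) = 1/(-7) = 1*(-1/7) = -1/7 ≈ -0.14286)
x(V) = 6/7 (x(V) = (3 - 2) - 1/7 = 1 - 1/7 = 6/7)
-6*x(5 - 1*(-1))*(-3) = -6*6/7*(-3) = -36/7*(-3) = 108/7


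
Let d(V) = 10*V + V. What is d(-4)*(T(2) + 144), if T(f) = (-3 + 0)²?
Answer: -6732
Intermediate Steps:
d(V) = 11*V
T(f) = 9 (T(f) = (-3)² = 9)
d(-4)*(T(2) + 144) = (11*(-4))*(9 + 144) = -44*153 = -6732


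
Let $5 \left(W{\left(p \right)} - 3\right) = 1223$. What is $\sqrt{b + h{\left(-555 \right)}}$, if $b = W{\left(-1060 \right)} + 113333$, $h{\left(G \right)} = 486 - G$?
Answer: $\frac{2 \sqrt{716385}}{5} \approx 338.56$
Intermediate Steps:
$W{\left(p \right)} = \frac{1238}{5}$ ($W{\left(p \right)} = 3 + \frac{1}{5} \cdot 1223 = 3 + \frac{1223}{5} = \frac{1238}{5}$)
$b = \frac{567903}{5}$ ($b = \frac{1238}{5} + 113333 = \frac{567903}{5} \approx 1.1358 \cdot 10^{5}$)
$\sqrt{b + h{\left(-555 \right)}} = \sqrt{\frac{567903}{5} + \left(486 - -555\right)} = \sqrt{\frac{567903}{5} + \left(486 + 555\right)} = \sqrt{\frac{567903}{5} + 1041} = \sqrt{\frac{573108}{5}} = \frac{2 \sqrt{716385}}{5}$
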